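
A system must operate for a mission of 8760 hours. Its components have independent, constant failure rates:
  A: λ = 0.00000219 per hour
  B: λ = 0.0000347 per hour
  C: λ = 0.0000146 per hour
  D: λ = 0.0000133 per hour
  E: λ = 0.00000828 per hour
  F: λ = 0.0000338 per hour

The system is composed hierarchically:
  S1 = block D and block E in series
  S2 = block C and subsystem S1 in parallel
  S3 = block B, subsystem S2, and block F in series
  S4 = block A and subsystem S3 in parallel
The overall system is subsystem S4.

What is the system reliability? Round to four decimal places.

R(A) = exp(−0.00000219 × 8760) = 0.980998
R(B) = exp(−0.0000347 × 8760) = 0.737882
R(C) = exp(−0.0000146 × 8760) = 0.879945
R(D) = exp(−0.0000133 × 8760) = 0.890023
R(E) = exp(−0.00000828 × 8760) = 0.930035
R(F) = exp(−0.0000338 × 8760) = 0.743722
Series (D and E): 0.890023 × 0.930035 = 0.827753
Parallel (C and [0.827753]): 1 − (1 − 0.879945)(1 − 0.827753) = 0.979321
Series (B, [0.979321], and F): 0.737882 × 0.979321 × 0.743722 = 0.537431
Parallel (A and [0.537431]): 1 − (1 − 0.980998)(1 − 0.537431) = 0.9912

0.9912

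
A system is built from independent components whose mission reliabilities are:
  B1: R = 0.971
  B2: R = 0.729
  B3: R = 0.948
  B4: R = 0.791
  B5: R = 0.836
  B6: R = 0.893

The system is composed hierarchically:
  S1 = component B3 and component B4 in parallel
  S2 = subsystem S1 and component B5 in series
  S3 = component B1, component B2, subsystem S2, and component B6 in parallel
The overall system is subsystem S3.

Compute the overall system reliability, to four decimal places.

Parallel (B3 and B4): 1 − (1 − 0.948000)(1 − 0.791000) = 0.989132
Series ([0.989132] and B5): 0.989132 × 0.836000 = 0.826914
Parallel (B1, B2, [0.826914], and B6): 1 − (1 − 0.971000)(1 − 0.729000)(1 − 0.826914)(1 − 0.893000) = 0.9999

0.9999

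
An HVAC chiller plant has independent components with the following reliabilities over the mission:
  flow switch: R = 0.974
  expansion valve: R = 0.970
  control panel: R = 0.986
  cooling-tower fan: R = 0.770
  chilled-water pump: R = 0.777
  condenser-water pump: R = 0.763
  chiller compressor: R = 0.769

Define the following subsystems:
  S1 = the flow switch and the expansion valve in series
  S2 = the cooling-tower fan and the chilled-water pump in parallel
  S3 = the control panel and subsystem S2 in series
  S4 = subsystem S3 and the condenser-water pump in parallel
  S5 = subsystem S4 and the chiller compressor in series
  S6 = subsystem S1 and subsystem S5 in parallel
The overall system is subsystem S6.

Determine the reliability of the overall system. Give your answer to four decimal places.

0.9866

Series (flow switch and expansion valve): 0.974000 × 0.970000 = 0.944780
Parallel (cooling-tower fan and chilled-water pump): 1 − (1 − 0.770000)(1 − 0.777000) = 0.948710
Series (control panel and [0.948710]): 0.986000 × 0.948710 = 0.935428
Parallel ([0.935428] and condenser-water pump): 1 − (1 − 0.935428)(1 − 0.763000) = 0.984696
Series ([0.984696] and chiller compressor): 0.984696 × 0.769000 = 0.757231
Parallel ([0.944780] and [0.757231]): 1 − (1 − 0.944780)(1 − 0.757231) = 0.9866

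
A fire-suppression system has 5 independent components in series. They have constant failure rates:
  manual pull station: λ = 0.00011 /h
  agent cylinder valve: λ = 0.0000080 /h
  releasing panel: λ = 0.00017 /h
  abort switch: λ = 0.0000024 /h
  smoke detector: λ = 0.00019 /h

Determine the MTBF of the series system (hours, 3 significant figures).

2080

Series of exponential components: λ_sys = Σ λ_i
λ_sys = 0.00011 + 0.0000080 + 0.00017 + 0.0000024 + 0.00019 = 4.8040e-04 /h
MTBF = 1 / λ_sys = 2080 h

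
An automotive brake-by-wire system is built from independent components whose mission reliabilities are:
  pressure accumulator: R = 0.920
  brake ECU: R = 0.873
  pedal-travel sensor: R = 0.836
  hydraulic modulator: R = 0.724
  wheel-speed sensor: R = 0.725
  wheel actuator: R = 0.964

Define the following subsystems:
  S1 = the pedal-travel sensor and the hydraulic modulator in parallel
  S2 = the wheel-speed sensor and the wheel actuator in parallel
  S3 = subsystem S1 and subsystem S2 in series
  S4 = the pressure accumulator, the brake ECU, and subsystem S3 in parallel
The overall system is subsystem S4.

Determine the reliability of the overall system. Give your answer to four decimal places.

0.9994

Parallel (pedal-travel sensor and hydraulic modulator): 1 − (1 − 0.836000)(1 − 0.724000) = 0.954736
Parallel (wheel-speed sensor and wheel actuator): 1 − (1 − 0.725000)(1 − 0.964000) = 0.990100
Series ([0.954736] and [0.990100]): 0.954736 × 0.990100 = 0.945284
Parallel (pressure accumulator, brake ECU, and [0.945284]): 1 − (1 − 0.920000)(1 − 0.873000)(1 − 0.945284) = 0.9994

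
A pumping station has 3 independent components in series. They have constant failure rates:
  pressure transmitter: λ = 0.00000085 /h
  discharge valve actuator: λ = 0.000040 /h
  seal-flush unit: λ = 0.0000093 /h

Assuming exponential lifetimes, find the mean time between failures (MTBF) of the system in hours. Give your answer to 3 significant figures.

19900

Series of exponential components: λ_sys = Σ λ_i
λ_sys = 0.00000085 + 0.000040 + 0.0000093 = 5.0150e-05 /h
MTBF = 1 / λ_sys = 19900 h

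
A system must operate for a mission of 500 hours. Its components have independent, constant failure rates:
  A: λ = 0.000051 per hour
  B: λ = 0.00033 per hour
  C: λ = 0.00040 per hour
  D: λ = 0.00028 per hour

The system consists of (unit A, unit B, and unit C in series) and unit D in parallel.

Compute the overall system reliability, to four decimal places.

R(A) = exp(−0.000051 × 500) = 0.974822
R(B) = exp(−0.00033 × 500) = 0.847894
R(C) = exp(−0.00040 × 500) = 0.818731
R(D) = exp(−0.00028 × 500) = 0.869358
Series (A, B, and C): 0.974822 × 0.847894 × 0.818731 = 0.676719
Parallel ([0.676719] and D): 1 − (1 − 0.676719)(1 − 0.869358) = 0.9578

0.9578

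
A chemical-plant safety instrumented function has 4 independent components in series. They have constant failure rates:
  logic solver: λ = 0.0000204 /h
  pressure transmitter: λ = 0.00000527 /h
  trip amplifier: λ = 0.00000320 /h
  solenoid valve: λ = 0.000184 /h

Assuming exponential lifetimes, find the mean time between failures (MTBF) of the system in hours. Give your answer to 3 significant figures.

Series of exponential components: λ_sys = Σ λ_i
λ_sys = 0.0000204 + 0.00000527 + 0.00000320 + 0.000184 = 2.1287e-04 /h
MTBF = 1 / λ_sys = 4700 h

4700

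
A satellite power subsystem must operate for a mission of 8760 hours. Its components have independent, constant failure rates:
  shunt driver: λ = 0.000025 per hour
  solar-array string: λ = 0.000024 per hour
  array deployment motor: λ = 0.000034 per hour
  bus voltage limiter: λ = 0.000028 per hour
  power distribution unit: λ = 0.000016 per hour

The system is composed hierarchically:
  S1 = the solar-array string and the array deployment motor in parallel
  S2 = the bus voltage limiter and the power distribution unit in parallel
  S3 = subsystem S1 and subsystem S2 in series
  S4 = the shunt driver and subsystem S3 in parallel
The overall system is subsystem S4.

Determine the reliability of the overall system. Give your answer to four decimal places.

R(shunt driver) = exp(−0.000025 × 8760) = 0.803322
R(solar-array string) = exp(−0.000024 × 8760) = 0.810390
R(array deployment motor) = exp(−0.000034 × 8760) = 0.742420
R(bus voltage limiter) = exp(−0.000028 × 8760) = 0.782485
R(power distribution unit) = exp(−0.000016 × 8760) = 0.869219
Parallel (solar-array string and array deployment motor): 1 − (1 − 0.810390)(1 − 0.742420) = 0.951160
Parallel (bus voltage limiter and power distribution unit): 1 − (1 − 0.782485)(1 − 0.869219) = 0.971553
Series ([0.951160] and [0.971553]): 0.951160 × 0.971553 = 0.924102
Parallel (shunt driver and [0.924102]): 1 − (1 − 0.803322)(1 − 0.924102) = 0.9851

0.9851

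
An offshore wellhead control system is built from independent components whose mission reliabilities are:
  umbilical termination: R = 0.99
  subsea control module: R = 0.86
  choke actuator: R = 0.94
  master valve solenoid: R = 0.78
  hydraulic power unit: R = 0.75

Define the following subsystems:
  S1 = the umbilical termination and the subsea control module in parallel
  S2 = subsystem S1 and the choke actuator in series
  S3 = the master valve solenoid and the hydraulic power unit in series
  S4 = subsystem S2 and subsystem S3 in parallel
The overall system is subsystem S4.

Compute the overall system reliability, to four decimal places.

Parallel (umbilical termination and subsea control module): 1 − (1 − 0.990000)(1 − 0.860000) = 0.998600
Series ([0.998600] and choke actuator): 0.998600 × 0.940000 = 0.938684
Series (master valve solenoid and hydraulic power unit): 0.780000 × 0.750000 = 0.585000
Parallel ([0.938684] and [0.585000]): 1 − (1 − 0.938684)(1 − 0.585000) = 0.9746

0.9746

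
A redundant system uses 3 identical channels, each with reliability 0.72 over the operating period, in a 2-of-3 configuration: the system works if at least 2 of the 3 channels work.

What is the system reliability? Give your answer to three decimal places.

0.809

R = Σ_{i=2}^{3} C(3,i) p^i (1−p)^{3−i} with p = 0.72
C(3,2)·0.72^2·0.28^1 = 0.43546
C(3,3)·0.72^3·0.28^0 = 0.37325
Sum = 0.809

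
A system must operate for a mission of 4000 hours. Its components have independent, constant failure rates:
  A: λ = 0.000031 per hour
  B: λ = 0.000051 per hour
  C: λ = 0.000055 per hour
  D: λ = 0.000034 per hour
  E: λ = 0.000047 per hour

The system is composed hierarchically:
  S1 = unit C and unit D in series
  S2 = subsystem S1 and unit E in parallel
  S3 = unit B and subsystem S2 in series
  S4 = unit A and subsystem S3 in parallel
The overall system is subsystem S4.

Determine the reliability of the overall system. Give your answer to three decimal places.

R(A) = exp(−0.000031 × 4000) = 0.88338
R(B) = exp(−0.000051 × 4000) = 0.81546
R(C) = exp(−0.000055 × 4000) = 0.80252
R(D) = exp(−0.000034 × 4000) = 0.87284
R(E) = exp(−0.000047 × 4000) = 0.82861
Series (C and D): 0.80252 × 0.87284 = 0.70047
Parallel ([0.70047] and E): 1 − (1 − 0.70047)(1 − 0.82861) = 0.94866
Series (B and [0.94866]): 0.81546 × 0.94866 = 0.77359
Parallel (A and [0.77359]): 1 − (1 − 0.88338)(1 − 0.77359) = 0.974

0.974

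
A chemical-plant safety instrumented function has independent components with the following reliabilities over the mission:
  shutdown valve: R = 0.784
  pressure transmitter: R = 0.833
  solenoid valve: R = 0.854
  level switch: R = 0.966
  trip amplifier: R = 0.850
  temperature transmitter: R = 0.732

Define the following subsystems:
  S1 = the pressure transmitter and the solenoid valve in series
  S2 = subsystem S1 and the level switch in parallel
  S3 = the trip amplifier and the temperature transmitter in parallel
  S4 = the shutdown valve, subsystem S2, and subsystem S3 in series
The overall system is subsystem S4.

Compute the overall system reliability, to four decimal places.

0.7451

Series (pressure transmitter and solenoid valve): 0.833000 × 0.854000 = 0.711382
Parallel ([0.711382] and level switch): 1 − (1 − 0.711382)(1 − 0.966000) = 0.990187
Parallel (trip amplifier and temperature transmitter): 1 − (1 − 0.850000)(1 − 0.732000) = 0.959800
Series (shutdown valve, [0.990187], and [0.959800]): 0.784000 × 0.990187 × 0.959800 = 0.7451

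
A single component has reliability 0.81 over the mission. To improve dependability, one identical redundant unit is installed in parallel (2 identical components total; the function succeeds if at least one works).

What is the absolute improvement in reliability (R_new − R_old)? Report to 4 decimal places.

R_before = 0.81
R_after = 1 − (1 − 0.81)^2 = 0.9639
ΔR = 0.9639 − 0.81 = 0.1539

0.1539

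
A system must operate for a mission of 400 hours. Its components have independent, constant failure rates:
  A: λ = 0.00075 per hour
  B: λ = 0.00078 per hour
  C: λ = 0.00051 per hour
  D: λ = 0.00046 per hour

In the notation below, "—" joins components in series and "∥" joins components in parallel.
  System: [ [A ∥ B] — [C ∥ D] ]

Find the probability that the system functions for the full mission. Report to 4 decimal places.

R(A) = exp(−0.00075 × 400) = 0.740818
R(B) = exp(−0.00078 × 400) = 0.731982
R(C) = exp(−0.00051 × 400) = 0.815462
R(D) = exp(−0.00046 × 400) = 0.831936
Parallel (A and B): 1 − (1 − 0.740818)(1 − 0.731982) = 0.930535
Parallel (C and D): 1 − (1 − 0.815462)(1 − 0.831936) = 0.968986
Series ([0.930535] and [0.968986]): 0.930535 × 0.968986 = 0.9017

0.9017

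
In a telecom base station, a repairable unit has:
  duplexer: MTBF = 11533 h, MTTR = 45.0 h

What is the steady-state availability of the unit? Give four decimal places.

A(duplexer) = MTBF/(MTBF+MTTR) = 11533/(11533+45.0) = 0.9961

0.9961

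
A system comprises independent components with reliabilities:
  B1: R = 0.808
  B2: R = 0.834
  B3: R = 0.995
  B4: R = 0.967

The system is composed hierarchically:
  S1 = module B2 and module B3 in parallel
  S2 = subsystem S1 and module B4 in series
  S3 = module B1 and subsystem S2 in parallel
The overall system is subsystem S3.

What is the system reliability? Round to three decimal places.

Parallel (B2 and B3): 1 − (1 − 0.83400)(1 − 0.99500) = 0.99917
Series ([0.99917] and B4): 0.99917 × 0.96700 = 0.96620
Parallel (B1 and [0.96620]): 1 − (1 − 0.80800)(1 − 0.96620) = 0.994

0.994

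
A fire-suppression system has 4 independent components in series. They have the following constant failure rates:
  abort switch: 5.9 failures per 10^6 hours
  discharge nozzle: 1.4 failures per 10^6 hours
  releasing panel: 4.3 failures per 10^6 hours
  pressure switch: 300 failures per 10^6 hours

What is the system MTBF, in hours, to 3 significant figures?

Series of exponential components: λ_sys = Σ λ_i
λ_sys = 0.0000059 + 0.0000014 + 0.0000043 + 0.00030 = 3.1160e-04 /h
MTBF = 1 / λ_sys = 3210 h

3210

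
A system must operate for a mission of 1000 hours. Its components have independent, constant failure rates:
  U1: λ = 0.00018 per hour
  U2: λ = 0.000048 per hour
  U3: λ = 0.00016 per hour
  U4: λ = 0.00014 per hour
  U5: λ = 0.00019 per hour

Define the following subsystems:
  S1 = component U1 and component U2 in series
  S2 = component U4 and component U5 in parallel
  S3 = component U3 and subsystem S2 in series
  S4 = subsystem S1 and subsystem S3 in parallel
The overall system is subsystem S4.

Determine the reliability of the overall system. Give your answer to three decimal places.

R(U1) = exp(−0.00018 × 1000) = 0.83527
R(U2) = exp(−0.000048 × 1000) = 0.95313
R(U3) = exp(−0.00016 × 1000) = 0.85214
R(U4) = exp(−0.00014 × 1000) = 0.86936
R(U5) = exp(−0.00019 × 1000) = 0.82696
Series (U1 and U2): 0.83527 × 0.95313 = 0.79612
Parallel (U4 and U5): 1 − (1 − 0.86936)(1 − 0.82696) = 0.97739
Series (U3 and [0.97739]): 0.85214 × 0.97739 = 0.83287
Parallel ([0.79612] and [0.83287]): 1 − (1 − 0.79612)(1 − 0.83287) = 0.966

0.966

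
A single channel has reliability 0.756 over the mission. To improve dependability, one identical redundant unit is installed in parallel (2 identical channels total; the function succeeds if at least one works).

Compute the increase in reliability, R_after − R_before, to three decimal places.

R_before = 0.756
R_after = 1 − (1 − 0.756)^2 = 0.940
ΔR = 0.940 − 0.756 = 0.184

0.184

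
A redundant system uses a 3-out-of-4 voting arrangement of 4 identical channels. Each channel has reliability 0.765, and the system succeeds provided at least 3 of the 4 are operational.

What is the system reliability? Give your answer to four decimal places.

R = Σ_{i=3}^{4} C(4,i) p^i (1−p)^{4−i} with p = 0.765
C(4,3)·0.765^3·0.235^1 = 0.420835
C(4,4)·0.765^4·0.235^0 = 0.342488
Sum = 0.7633

0.7633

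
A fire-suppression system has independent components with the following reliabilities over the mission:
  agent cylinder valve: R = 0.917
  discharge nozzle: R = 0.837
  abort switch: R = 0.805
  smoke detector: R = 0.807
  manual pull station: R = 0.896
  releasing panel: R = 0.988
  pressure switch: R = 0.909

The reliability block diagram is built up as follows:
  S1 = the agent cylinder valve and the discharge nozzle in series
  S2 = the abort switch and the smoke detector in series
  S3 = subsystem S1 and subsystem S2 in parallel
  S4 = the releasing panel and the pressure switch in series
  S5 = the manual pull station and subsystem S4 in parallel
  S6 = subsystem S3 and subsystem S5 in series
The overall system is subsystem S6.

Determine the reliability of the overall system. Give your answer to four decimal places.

Series (agent cylinder valve and discharge nozzle): 0.917000 × 0.837000 = 0.767529
Series (abort switch and smoke detector): 0.805000 × 0.807000 = 0.649635
Parallel ([0.767529] and [0.649635]): 1 − (1 − 0.767529)(1 − 0.649635) = 0.918550
Series (releasing panel and pressure switch): 0.988000 × 0.909000 = 0.898092
Parallel (manual pull station and [0.898092]): 1 − (1 − 0.896000)(1 − 0.898092) = 0.989402
Series ([0.918550] and [0.989402]): 0.918550 × 0.989402 = 0.9088

0.9088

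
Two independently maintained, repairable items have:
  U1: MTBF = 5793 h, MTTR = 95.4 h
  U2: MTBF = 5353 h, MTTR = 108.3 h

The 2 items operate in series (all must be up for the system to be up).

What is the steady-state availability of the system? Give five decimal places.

A(U1) = MTBF/(MTBF+MTTR) = 5793/(5793+95.4) = 0.983799
A(U2) = MTBF/(MTBF+MTTR) = 5353/(5353+108.3) = 0.980170
Series availability: 0.983799 × 0.980170 = 0.96429

0.96429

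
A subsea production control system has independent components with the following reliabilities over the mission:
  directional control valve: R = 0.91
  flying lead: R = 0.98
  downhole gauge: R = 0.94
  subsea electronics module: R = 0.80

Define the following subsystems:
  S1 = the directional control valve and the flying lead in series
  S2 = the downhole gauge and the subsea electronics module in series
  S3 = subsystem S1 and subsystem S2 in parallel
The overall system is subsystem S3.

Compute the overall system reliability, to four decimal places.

Series (directional control valve and flying lead): 0.910000 × 0.980000 = 0.891800
Series (downhole gauge and subsea electronics module): 0.940000 × 0.800000 = 0.752000
Parallel ([0.891800] and [0.752000]): 1 − (1 − 0.891800)(1 − 0.752000) = 0.9732

0.9732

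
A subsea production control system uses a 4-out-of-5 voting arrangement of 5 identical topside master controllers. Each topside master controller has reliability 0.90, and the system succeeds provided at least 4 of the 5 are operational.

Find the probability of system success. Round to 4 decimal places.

R = Σ_{i=4}^{5} C(5,i) p^i (1−p)^{5−i} with p = 0.90
C(5,4)·0.90^4·0.10^1 = 0.328050
C(5,5)·0.90^5·0.10^0 = 0.590490
Sum = 0.9185

0.9185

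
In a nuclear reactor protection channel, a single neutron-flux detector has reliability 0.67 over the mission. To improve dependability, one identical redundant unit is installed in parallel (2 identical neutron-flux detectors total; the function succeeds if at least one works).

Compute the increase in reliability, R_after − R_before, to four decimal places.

R_before = 0.67
R_after = 1 − (1 − 0.67)^2 = 0.8911
ΔR = 0.8911 − 0.67 = 0.2211

0.2211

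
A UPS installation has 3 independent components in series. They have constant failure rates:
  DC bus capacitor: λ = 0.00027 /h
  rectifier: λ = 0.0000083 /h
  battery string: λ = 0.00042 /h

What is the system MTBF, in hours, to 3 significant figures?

1430

Series of exponential components: λ_sys = Σ λ_i
λ_sys = 0.00027 + 0.0000083 + 0.00042 = 6.9830e-04 /h
MTBF = 1 / λ_sys = 1430 h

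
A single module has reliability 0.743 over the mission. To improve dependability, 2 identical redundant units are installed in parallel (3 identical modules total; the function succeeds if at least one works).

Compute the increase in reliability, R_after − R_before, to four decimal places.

0.2400

R_before = 0.743
R_after = 1 − (1 − 0.743)^3 = 0.9830
ΔR = 0.9830 − 0.743 = 0.2400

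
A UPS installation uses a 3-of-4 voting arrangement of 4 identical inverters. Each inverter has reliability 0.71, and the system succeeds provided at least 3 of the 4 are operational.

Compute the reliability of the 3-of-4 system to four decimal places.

0.6693

R = Σ_{i=3}^{4} C(4,i) p^i (1−p)^{4−i} with p = 0.71
C(4,3)·0.71^3·0.29^1 = 0.415177
C(4,4)·0.71^4·0.29^0 = 0.254117
Sum = 0.6693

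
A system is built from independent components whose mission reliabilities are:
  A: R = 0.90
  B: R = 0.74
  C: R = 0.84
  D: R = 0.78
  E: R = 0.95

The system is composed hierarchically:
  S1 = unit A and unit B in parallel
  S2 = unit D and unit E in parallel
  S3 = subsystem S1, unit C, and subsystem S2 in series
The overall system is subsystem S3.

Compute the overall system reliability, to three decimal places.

Parallel (A and B): 1 − (1 − 0.90000)(1 − 0.74000) = 0.97400
Parallel (D and E): 1 − (1 − 0.78000)(1 − 0.95000) = 0.98900
Series ([0.97400], C, and [0.98900]): 0.97400 × 0.84000 × 0.98900 = 0.809

0.809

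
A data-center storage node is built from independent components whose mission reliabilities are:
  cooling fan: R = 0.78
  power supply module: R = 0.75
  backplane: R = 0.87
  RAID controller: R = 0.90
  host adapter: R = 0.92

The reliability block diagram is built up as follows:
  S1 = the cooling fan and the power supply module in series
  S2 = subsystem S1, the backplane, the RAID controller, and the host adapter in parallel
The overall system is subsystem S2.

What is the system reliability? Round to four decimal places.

0.9996

Series (cooling fan and power supply module): 0.780000 × 0.750000 = 0.585000
Parallel ([0.585000], backplane, RAID controller, and host adapter): 1 − (1 − 0.585000)(1 − 0.870000)(1 − 0.900000)(1 − 0.920000) = 0.9996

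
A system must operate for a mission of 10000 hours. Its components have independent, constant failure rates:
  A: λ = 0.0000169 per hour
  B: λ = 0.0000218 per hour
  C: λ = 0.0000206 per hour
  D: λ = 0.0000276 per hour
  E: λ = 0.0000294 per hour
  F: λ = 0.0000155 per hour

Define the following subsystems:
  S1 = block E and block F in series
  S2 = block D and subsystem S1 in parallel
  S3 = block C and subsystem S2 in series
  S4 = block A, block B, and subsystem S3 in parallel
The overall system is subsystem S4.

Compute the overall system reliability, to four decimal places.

R(A) = exp(−0.0000169 × 10000) = 0.844509
R(B) = exp(−0.0000218 × 10000) = 0.804125
R(C) = exp(−0.0000206 × 10000) = 0.813833
R(D) = exp(−0.0000276 × 10000) = 0.758813
R(E) = exp(−0.0000294 × 10000) = 0.745276
R(F) = exp(−0.0000155 × 10000) = 0.856415
Series (E and F): 0.745276 × 0.856415 = 0.638266
Parallel (D and [0.638266]): 1 − (1 − 0.758813)(1 − 0.638266) = 0.912754
Series (C and [0.912754]): 0.813833 × 0.912754 = 0.742829
Parallel (A, B, and [0.742829]): 1 − (1 − 0.844509)(1 − 0.804125)(1 − 0.742829) = 0.9922

0.9922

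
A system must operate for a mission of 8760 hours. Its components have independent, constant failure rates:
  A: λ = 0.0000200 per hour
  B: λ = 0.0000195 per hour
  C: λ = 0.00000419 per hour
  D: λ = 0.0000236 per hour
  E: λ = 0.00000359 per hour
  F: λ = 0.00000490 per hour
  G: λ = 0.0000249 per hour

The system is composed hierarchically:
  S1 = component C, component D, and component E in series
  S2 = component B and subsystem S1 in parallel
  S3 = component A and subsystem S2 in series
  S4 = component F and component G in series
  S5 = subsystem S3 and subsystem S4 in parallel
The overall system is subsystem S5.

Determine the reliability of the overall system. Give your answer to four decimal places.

R(A) = exp(−0.0000200 × 8760) = 0.839289
R(B) = exp(−0.0000195 × 8760) = 0.842973
R(C) = exp(−0.00000419 × 8760) = 0.963961
R(D) = exp(−0.0000236 × 8760) = 0.813234
R(E) = exp(−0.00000359 × 8760) = 0.969041
R(F) = exp(−0.00000490 × 8760) = 0.957984
R(G) = exp(−0.0000249 × 8760) = 0.804026
Series (C, D, and E): 0.963961 × 0.813234 × 0.969041 = 0.759656
Parallel (B and [0.759656]): 1 − (1 − 0.842973)(1 − 0.759656) = 0.962260
Series (A and [0.962260]): 0.839289 × 0.962260 = 0.807614
Series (F and G): 0.957984 × 0.804026 = 0.770244
Parallel ([0.807614] and [0.770244]): 1 − (1 − 0.807614)(1 − 0.770244) = 0.9558

0.9558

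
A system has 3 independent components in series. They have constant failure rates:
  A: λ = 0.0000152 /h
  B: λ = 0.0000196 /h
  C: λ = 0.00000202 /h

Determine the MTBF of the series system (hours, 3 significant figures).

27200

Series of exponential components: λ_sys = Σ λ_i
λ_sys = 0.0000152 + 0.0000196 + 0.00000202 = 3.6820e-05 /h
MTBF = 1 / λ_sys = 27200 h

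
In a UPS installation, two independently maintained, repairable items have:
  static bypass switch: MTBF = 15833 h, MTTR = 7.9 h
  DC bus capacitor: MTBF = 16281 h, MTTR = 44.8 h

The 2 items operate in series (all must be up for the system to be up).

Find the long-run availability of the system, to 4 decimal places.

A(static bypass switch) = MTBF/(MTBF+MTTR) = 15833/(15833+7.9) = 0.999501
A(DC bus capacitor) = MTBF/(MTBF+MTTR) = 16281/(16281+44.8) = 0.997256
Series availability: 0.999501 × 0.997256 = 0.9968

0.9968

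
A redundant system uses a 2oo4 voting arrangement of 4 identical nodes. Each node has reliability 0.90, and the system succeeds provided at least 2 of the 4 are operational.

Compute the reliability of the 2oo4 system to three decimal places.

R = Σ_{i=2}^{4} C(4,i) p^i (1−p)^{4−i} with p = 0.90
C(4,2)·0.90^2·0.10^2 = 0.04860
C(4,3)·0.90^3·0.10^1 = 0.29160
C(4,4)·0.90^4·0.10^0 = 0.65610
Sum = 0.996

0.996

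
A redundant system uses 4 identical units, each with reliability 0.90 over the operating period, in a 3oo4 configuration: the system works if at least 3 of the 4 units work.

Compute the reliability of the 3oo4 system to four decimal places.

R = Σ_{i=3}^{4} C(4,i) p^i (1−p)^{4−i} with p = 0.90
C(4,3)·0.90^3·0.10^1 = 0.291600
C(4,4)·0.90^4·0.10^0 = 0.656100
Sum = 0.9477

0.9477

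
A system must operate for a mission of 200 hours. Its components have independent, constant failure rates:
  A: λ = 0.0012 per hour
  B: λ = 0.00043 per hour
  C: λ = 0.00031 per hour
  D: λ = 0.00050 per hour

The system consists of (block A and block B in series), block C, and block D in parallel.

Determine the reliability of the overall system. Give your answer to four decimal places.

0.9984

R(A) = exp(−0.0012 × 200) = 0.786628
R(B) = exp(−0.00043 × 200) = 0.917594
R(C) = exp(−0.00031 × 200) = 0.939883
R(D) = exp(−0.00050 × 200) = 0.904837
Series (A and B): 0.786628 × 0.917594 = 0.721805
Parallel ([0.721805], C, and D): 1 − (1 − 0.721805)(1 − 0.939883)(1 − 0.904837) = 0.9984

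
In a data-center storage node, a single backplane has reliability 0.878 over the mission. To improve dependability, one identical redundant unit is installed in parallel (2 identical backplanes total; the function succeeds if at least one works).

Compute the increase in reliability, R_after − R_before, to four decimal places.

0.1071

R_before = 0.878
R_after = 1 − (1 − 0.878)^2 = 0.9851
ΔR = 0.9851 − 0.878 = 0.1071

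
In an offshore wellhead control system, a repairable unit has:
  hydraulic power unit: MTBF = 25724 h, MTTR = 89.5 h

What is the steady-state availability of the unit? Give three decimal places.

0.997

A(hydraulic power unit) = MTBF/(MTBF+MTTR) = 25724/(25724+89.5) = 0.997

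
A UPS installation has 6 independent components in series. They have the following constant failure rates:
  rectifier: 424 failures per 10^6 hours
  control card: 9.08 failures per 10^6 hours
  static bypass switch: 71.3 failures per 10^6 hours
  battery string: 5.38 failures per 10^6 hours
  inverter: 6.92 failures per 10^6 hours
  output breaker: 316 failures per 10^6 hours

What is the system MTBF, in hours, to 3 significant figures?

1200

Series of exponential components: λ_sys = Σ λ_i
λ_sys = 0.000424 + 0.00000908 + 0.0000713 + 0.00000538 + 0.00000692 + 0.000316 = 8.3268e-04 /h
MTBF = 1 / λ_sys = 1200 h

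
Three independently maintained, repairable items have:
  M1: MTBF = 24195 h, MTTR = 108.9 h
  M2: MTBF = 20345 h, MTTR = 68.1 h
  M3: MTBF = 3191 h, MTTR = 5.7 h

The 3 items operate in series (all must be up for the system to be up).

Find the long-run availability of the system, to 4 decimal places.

0.9904

A(M1) = MTBF/(MTBF+MTTR) = 24195/(24195+108.9) = 0.995519
A(M2) = MTBF/(MTBF+MTTR) = 20345/(20345+68.1) = 0.996664
A(M3) = MTBF/(MTBF+MTTR) = 3191/(3191+5.7) = 0.998217
Series availability: 0.995519 × 0.996664 × 0.998217 = 0.9904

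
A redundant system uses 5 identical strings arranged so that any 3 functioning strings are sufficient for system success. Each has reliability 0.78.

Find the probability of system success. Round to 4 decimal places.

R = Σ_{i=3}^{5} C(5,i) p^i (1−p)^{5−i} with p = 0.78
C(5,3)·0.78^3·0.22^2 = 0.229683
C(5,4)·0.78^4·0.22^1 = 0.407166
C(5,5)·0.78^5·0.22^0 = 0.288717
Sum = 0.9256

0.9256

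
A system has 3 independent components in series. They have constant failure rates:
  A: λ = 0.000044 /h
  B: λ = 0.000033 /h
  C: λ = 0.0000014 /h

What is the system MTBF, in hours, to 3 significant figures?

Series of exponential components: λ_sys = Σ λ_i
λ_sys = 0.000044 + 0.000033 + 0.0000014 = 7.8400e-05 /h
MTBF = 1 / λ_sys = 12800 h

12800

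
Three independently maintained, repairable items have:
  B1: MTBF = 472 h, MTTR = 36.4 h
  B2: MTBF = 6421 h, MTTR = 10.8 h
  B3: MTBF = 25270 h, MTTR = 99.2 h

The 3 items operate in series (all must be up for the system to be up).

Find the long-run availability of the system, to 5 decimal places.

0.92322

A(B1) = MTBF/(MTBF+MTTR) = 472/(472+36.4) = 0.928403
A(B2) = MTBF/(MTBF+MTTR) = 6421/(6421+10.8) = 0.998321
A(B3) = MTBF/(MTBF+MTTR) = 25270/(25270+99.2) = 0.996090
Series availability: 0.928403 × 0.998321 × 0.996090 = 0.92322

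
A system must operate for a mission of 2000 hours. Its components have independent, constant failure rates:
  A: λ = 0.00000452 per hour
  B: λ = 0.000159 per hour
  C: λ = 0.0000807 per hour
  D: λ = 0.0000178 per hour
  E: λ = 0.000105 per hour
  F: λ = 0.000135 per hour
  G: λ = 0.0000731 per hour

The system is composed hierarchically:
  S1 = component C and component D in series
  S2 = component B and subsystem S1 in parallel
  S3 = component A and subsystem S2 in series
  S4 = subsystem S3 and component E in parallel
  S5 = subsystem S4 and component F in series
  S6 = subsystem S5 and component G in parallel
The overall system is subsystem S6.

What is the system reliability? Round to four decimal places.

0.9667

R(A) = exp(−0.00000452 × 2000) = 0.991001
R(B) = exp(−0.000159 × 2000) = 0.727603
R(C) = exp(−0.0000807 × 2000) = 0.850952
R(D) = exp(−0.0000178 × 2000) = 0.965026
R(E) = exp(−0.000105 × 2000) = 0.810584
R(F) = exp(−0.000135 × 2000) = 0.763379
R(G) = exp(−0.0000731 × 2000) = 0.863985
Series (C and D): 0.850952 × 0.965026 = 0.821191
Parallel (B and [0.821191]): 1 − (1 − 0.727603)(1 − 0.821191) = 0.951293
Series (A and [0.951293]): 0.991001 × 0.951293 = 0.942732
Parallel ([0.942732] and E): 1 − (1 − 0.942732)(1 − 0.810584) = 0.989153
Series ([0.989153] and F): 0.989153 × 0.763379 = 0.755099
Parallel ([0.755099] and G): 1 − (1 − 0.755099)(1 − 0.863985) = 0.9667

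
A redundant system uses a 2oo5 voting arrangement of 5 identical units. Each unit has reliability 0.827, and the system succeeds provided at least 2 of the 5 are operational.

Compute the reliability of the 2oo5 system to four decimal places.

0.9961

R = Σ_{i=2}^{5} C(5,i) p^i (1−p)^{5−i} with p = 0.827
C(5,2)·0.827^2·0.173^3 = 0.035412
C(5,3)·0.827^3·0.173^2 = 0.169281
C(5,4)·0.827^4·0.173^1 = 0.404611
C(5,5)·0.827^5·0.173^0 = 0.386837
Sum = 0.9961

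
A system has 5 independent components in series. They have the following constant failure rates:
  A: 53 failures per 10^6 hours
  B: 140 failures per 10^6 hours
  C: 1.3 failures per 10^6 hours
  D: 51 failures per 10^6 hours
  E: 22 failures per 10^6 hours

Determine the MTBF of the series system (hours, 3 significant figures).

3740

Series of exponential components: λ_sys = Σ λ_i
λ_sys = 0.000053 + 0.00014 + 0.0000013 + 0.000051 + 0.000022 = 2.6730e-04 /h
MTBF = 1 / λ_sys = 3740 h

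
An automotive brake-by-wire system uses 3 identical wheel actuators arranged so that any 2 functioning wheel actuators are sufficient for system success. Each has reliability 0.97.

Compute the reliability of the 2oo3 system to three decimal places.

R = Σ_{i=2}^{3} C(3,i) p^i (1−p)^{3−i} with p = 0.97
C(3,2)·0.97^2·0.03^1 = 0.08468
C(3,3)·0.97^3·0.03^0 = 0.91267
Sum = 0.997

0.997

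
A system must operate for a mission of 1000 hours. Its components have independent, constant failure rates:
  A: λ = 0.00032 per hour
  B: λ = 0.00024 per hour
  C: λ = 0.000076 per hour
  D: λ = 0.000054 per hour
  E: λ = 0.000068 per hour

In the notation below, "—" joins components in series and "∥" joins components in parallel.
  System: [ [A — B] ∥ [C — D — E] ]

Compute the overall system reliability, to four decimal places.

R(A) = exp(−0.00032 × 1000) = 0.726149
R(B) = exp(−0.00024 × 1000) = 0.786628
R(C) = exp(−0.000076 × 1000) = 0.926816
R(D) = exp(−0.000054 × 1000) = 0.947432
R(E) = exp(−0.000068 × 1000) = 0.934260
Series (A and B): 0.726149 × 0.786628 = 0.571209
Series (C, D, and E): 0.926816 × 0.947432 × 0.934260 = 0.820369
Parallel ([0.571209] and [0.820369]): 1 − (1 − 0.571209)(1 − 0.820369) = 0.9230

0.9230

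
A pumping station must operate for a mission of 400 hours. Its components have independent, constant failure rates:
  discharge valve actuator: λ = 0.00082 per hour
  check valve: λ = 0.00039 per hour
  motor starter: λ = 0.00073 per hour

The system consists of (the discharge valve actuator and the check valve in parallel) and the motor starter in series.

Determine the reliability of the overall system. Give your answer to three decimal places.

R(discharge valve actuator) = exp(−0.00082 × 400) = 0.72036
R(check valve) = exp(−0.00039 × 400) = 0.85556
R(motor starter) = exp(−0.00073 × 400) = 0.74677
Parallel (discharge valve actuator and check valve): 1 − (1 − 0.72036)(1 − 0.85556) = 0.95961
Series ([0.95961] and motor starter): 0.95961 × 0.74677 = 0.717

0.717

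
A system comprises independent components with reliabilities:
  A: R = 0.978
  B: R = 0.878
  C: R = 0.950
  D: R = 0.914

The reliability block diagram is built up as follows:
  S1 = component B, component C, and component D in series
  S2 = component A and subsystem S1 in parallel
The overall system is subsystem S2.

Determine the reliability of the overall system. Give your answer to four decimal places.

0.9948

Series (B, C, and D): 0.878000 × 0.950000 × 0.914000 = 0.762367
Parallel (A and [0.762367]): 1 − (1 − 0.978000)(1 − 0.762367) = 0.9948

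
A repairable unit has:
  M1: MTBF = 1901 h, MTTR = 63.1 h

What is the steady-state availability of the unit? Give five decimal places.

0.96787

A(M1) = MTBF/(MTBF+MTTR) = 1901/(1901+63.1) = 0.96787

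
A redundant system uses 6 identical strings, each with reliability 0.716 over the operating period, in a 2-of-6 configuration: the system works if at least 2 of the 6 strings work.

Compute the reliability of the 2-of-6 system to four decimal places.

0.9915

R = Σ_{i=2}^{6} C(6,i) p^i (1−p)^{6−i} with p = 0.716
C(6,2)·0.716^2·0.284^4 = 0.050025
C(6,3)·0.716^3·0.284^3 = 0.168161
C(6,4)·0.716^4·0.284^2 = 0.317966
C(6,5)·0.716^5·0.284^1 = 0.320653
C(6,6)·0.716^6·0.284^0 = 0.134734
Sum = 0.9915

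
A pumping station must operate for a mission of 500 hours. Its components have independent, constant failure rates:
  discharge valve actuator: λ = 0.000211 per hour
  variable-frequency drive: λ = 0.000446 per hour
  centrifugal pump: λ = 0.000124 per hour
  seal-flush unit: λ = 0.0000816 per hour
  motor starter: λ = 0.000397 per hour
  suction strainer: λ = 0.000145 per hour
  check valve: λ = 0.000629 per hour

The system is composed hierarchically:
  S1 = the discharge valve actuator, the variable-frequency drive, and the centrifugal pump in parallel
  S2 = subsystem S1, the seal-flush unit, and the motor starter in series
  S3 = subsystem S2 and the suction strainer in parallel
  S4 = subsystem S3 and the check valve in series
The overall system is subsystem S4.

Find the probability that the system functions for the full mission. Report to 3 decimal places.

0.719

R(discharge valve actuator) = exp(−0.000211 × 500) = 0.89987
R(variable-frequency drive) = exp(−0.000446 × 500) = 0.80011
R(centrifugal pump) = exp(−0.000124 × 500) = 0.93988
R(seal-flush unit) = exp(−0.0000816 × 500) = 0.96002
R(motor starter) = exp(−0.000397 × 500) = 0.81996
R(suction strainer) = exp(−0.000145 × 500) = 0.93007
R(check valve) = exp(−0.000629 × 500) = 0.73015
Parallel (discharge valve actuator, variable-frequency drive, and centrifugal pump): 1 − (1 − 0.89987)(1 − 0.80011)(1 − 0.93988) = 0.99880
Series ([0.99880], seal-flush unit, and motor starter): 0.99880 × 0.96002 × 0.81996 = 0.78623
Parallel ([0.78623] and suction strainer): 1 − (1 − 0.78623)(1 − 0.93007) = 0.98505
Series ([0.98505] and check valve): 0.98505 × 0.73015 = 0.719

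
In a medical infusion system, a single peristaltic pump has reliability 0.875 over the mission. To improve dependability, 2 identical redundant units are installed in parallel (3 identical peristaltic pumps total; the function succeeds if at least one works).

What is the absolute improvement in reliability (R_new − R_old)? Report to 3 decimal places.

R_before = 0.875
R_after = 1 − (1 − 0.875)^3 = 0.998
ΔR = 0.998 − 0.875 = 0.123

0.123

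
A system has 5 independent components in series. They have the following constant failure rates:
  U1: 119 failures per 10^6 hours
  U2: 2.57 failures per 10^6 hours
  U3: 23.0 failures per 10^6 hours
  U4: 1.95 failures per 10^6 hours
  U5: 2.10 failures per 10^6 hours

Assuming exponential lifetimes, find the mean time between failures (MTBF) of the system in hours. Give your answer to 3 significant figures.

6730

Series of exponential components: λ_sys = Σ λ_i
λ_sys = 0.000119 + 0.00000257 + 0.0000230 + 0.00000195 + 0.00000210 = 1.4862e-04 /h
MTBF = 1 / λ_sys = 6730 h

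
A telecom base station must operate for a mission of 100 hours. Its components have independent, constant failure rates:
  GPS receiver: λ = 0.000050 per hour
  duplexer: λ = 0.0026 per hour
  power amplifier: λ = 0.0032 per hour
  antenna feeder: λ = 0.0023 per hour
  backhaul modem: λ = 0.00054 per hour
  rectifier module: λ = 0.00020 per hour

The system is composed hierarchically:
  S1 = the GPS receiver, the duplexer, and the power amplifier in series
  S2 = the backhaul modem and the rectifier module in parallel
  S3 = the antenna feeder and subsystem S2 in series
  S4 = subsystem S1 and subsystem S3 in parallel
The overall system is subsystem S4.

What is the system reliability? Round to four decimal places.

0.9086

R(GPS receiver) = exp(−0.000050 × 100) = 0.995012
R(duplexer) = exp(−0.0026 × 100) = 0.771052
R(power amplifier) = exp(−0.0032 × 100) = 0.726149
R(antenna feeder) = exp(−0.0023 × 100) = 0.794534
R(backhaul modem) = exp(−0.00054 × 100) = 0.947432
R(rectifier module) = exp(−0.00020 × 100) = 0.980199
Series (GPS receiver, duplexer, and power amplifier): 0.995012 × 0.771052 × 0.726149 = 0.557106
Parallel (backhaul modem and rectifier module): 1 − (1 − 0.947432)(1 − 0.980199) = 0.998959
Series (antenna feeder and [0.998959]): 0.794534 × 0.998959 = 0.793707
Parallel ([0.557106] and [0.793707]): 1 − (1 − 0.557106)(1 − 0.793707) = 0.9086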